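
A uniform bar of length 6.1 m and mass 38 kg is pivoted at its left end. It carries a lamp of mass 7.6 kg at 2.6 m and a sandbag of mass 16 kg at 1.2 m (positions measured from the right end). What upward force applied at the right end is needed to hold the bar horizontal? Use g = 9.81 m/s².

F ≈ 355 N

Choose the left end as the axis so the unknown pivot reaction has zero arm there.
Beam weight: 38 × 9.81 = 372.8 N down at 3.05 m → arm 3.05 m, τ = 372.8 × 3.05 = 1137 N·m clockwise.
Lamp: 7.6 × 9.81 = 74.56 N down at 2.6 m → arm 3.5 m, τ = 74.56 × 3.5 = 261 N·m clockwise.
Sandbag: 16 × 9.81 = 157 N down at 1.2 m → arm 4.9 m, τ = 157 × 4.9 = 769.3 N·m clockwise.
Net moment of the loads = 2167 N·m clockwise.
The upward force F acts at the right end, arm 6.1 m, giving F × 6.1 counterclockwise.
Στ = 0 ⇒ F × 6.1 = 2167 ⇒ F = 2167 / 6.1 = 355 N.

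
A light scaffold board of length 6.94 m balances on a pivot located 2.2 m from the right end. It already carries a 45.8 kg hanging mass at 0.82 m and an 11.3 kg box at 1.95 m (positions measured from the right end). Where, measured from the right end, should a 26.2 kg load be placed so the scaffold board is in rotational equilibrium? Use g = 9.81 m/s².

About the pivot (at 2.2 m from the right end):
Hanging mass: 45.8 × 9.81 = 449.3 N down at 0.82 m → arm 1.38 m, τ = 449.3 × 1.38 = 620 N·m clockwise.
Box: 11.3 × 9.81 = 110.9 N down at 1.95 m → arm 0.25 m, τ = 110.9 × 0.25 = 27.73 N·m clockwise.
Net moment of existing loads = 647.7 N·m clockwise.
The load weighs 26.2 × 9.81 = 257 N and must supply an equal counterclockwise moment, so its lever arm about the pivot is 647.7 / 257 = 2.52 m.
That puts it at 2.2 + 2.52 = 4.72 m from the right end.

x ≈ 4.72 m from the right end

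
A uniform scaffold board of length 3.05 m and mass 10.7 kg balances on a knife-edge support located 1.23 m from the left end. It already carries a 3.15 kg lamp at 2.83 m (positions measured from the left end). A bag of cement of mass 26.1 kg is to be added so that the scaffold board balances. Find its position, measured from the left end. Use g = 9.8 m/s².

x ≈ 0.916 m from the left end

Choose the knife-edge support (at 1.23 m from the left end) as the axis so the support reaction has zero arm there.
Beam weight: 10.7 × 9.8 = 104.9 N down at 1.525 m → arm 0.295 m, τ = 104.9 × 0.295 = 30.95 N·m clockwise.
Lamp: 3.15 × 9.8 = 30.87 N down at 2.83 m → arm 1.6 m, τ = 30.87 × 1.6 = 49.39 N·m clockwise.
Net moment of existing loads = 80.34 N·m clockwise.
The bag of cement weighs 26.1 × 9.8 = 255.8 N and must supply an equal counterclockwise moment, so its lever arm about the knife-edge support is 80.34 / 255.8 = 0.314 m.
That puts it at 1.23 − 0.314 = 0.916 m from the left end.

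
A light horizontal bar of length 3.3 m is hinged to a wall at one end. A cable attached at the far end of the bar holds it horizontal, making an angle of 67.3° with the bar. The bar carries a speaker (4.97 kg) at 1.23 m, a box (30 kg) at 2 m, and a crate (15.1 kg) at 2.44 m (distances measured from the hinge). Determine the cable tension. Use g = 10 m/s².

Take moments about the hinge.
Speaker: 4.97 × 10 = 49.7 N down at 1.23 m → arm 1.23 m, τ = 49.7 × 1.23 = 61.13 N·m clockwise.
Box: 30 × 10 = 300 N down at 2 m → arm 2 m, τ = 300 × 2 = 600 N·m clockwise.
Crate: 15.1 × 10 = 151 N down at 2.44 m → arm 2.44 m, τ = 151 × 2.44 = 368.4 N·m clockwise.
Total clockwise load moment = 1030 N·m.
The cable tension T acts at 3.3 m; only its component perpendicular to the bar, T sinθ, produces torque. sin 67.3° = 0.9225.
Balancing moments: T × 3.3 × 0.9225 = 1030, giving T = 1030 / 3.044 = 338 N.

T ≈ 338 N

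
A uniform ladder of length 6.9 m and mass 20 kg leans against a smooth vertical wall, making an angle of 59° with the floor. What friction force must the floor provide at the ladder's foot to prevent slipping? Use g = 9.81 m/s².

f ≈ 58.9 N

About the foot of the ladder:
Ladder weight 20×9.81 = 196.2 N acts at 3.45 m along the ladder; its horizontal arm is 3.45·cos59° = 1.777 m → τ = 348.6 N·m clockwise.
Wall normal N acts horizontally at the top; its moment arm is the height L sinθ = 6.9·sin59° = 5.914 m, counterclockwise.
Balancing moments: N × 5.914 = 348.6, giving N = 58.9 N.
ΣFx = 0: friction at the foot balances the wall's push, so f = N_wall = 58.9 N.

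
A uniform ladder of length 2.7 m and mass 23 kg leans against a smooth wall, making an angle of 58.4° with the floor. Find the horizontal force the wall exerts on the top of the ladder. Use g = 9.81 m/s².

N_wall ≈ 69.4 N

Take moments about the foot of the ladder.
Ladder weight 23×9.81 = 225.6 N acts at 1.35 m along the ladder; its horizontal arm is 1.35·cos58.4° = 0.7074 m → τ = 159.6 N·m clockwise.
Wall normal N acts horizontally at the top; its moment arm is the height L sinθ = 2.7·sin58.4° = 2.3 m, counterclockwise.
Setting net torque to zero: N × 2.3 = 159.6 → N = 69.4 N.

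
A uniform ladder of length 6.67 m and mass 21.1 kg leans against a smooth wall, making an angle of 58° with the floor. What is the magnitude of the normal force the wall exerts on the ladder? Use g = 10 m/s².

Taking torques about the foot of the ladder:
Ladder weight 21.1×10 = 211 N acts at 3.335 m along the ladder; its horizontal arm is 3.335·cos58° = 1.767 m → τ = 372.8 N·m clockwise.
Wall normal N acts horizontally at the top; its moment arm is the height L sinθ = 6.67·sin58° = 5.656 m, counterclockwise.
Balancing moments: N × 5.656 = 372.8, giving N = 65.9 N.

N_wall ≈ 65.9 N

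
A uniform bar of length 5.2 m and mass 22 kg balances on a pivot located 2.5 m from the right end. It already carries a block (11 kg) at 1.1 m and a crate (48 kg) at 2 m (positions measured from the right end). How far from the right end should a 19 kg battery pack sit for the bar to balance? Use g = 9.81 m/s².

About the pivot (at 2.5 m from the right end):
Beam weight: 22 × 9.81 = 215.8 N down at 2.6 m → arm 0.1 m, τ = 215.8 × 0.1 = 21.58 N·m counterclockwise.
Block: 11 × 9.81 = 107.9 N down at 1.1 m → arm 1.4 m, τ = 107.9 × 1.4 = 151.1 N·m clockwise.
Crate: 48 × 9.81 = 470.9 N down at 2 m → arm 0.5 m, τ = 470.9 × 0.5 = 235.4 N·m clockwise.
Net moment of existing loads = 364.9 N·m clockwise.
The battery pack weighs 19 × 9.81 = 186.4 N and must supply an equal counterclockwise moment, so its lever arm about the pivot is 364.9 / 186.4 = 1.96 m.
That puts it at 2.5 + 1.96 = 4.46 m from the right end.

x ≈ 4.46 m from the right end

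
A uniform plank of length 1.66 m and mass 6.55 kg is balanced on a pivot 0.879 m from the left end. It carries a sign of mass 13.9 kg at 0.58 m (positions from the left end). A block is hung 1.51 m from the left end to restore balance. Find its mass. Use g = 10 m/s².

Sum moments about the pivot (at 0.879 m from the left end) (the support reaction has zero arm there).
Beam weight: 6.55 × 10 = 65.5 N down at 0.83 m → arm 0.049 m, τ = 65.5 × 0.049 = 3.21 N·m counterclockwise.
Sign: 13.9 × 10 = 139 N down at 0.58 m → arm 0.299 m, τ = 139 × 0.299 = 41.56 N·m counterclockwise.
Net moment of known loads = 44.77 N·m counterclockwise.
An unknown mass m at 1.51 m has arm 0.631 m; its moment is m·g·0.631 clockwise.
For rotational equilibrium, m × 10 × 0.631 = 44.77, so m = 44.77 / (10 × 0.631) = 7.1 kg.

m ≈ 7.1 kg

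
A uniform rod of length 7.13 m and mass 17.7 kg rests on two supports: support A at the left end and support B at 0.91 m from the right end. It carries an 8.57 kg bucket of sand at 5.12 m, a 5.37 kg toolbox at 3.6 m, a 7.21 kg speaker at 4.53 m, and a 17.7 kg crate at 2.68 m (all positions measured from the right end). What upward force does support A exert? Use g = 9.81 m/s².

Taking torques about support B:
Beam weight: 17.7 × 9.81 = 173.6 N down at 3.565 m → arm 2.655 m, τ = 173.6 × 2.655 = 460.9 N·m counterclockwise.
Bucket of sand: 8.57 × 9.81 = 84.07 N down at 5.12 m → arm 4.21 m, τ = 84.07 × 4.21 = 353.9 N·m counterclockwise.
Toolbox: 5.37 × 9.81 = 52.68 N down at 3.6 m → arm 2.69 m, τ = 52.68 × 2.69 = 141.7 N·m counterclockwise.
Speaker: 7.21 × 9.81 = 70.73 N down at 4.53 m → arm 3.62 m, τ = 70.73 × 3.62 = 256 N·m counterclockwise.
Crate: 17.7 × 9.81 = 173.6 N down at 2.68 m → arm 1.77 m, τ = 173.6 × 1.77 = 307.3 N·m counterclockwise.
Net load moment about support B = 1520 N·m counterclockwise.
Reaction R at support A is upward at 7.13 m, arm 6.22 m → moment R × 6.22 clockwise.
Balancing moments: R × 6.22 = 1520, giving R = 244 N.

R_A ≈ 244 N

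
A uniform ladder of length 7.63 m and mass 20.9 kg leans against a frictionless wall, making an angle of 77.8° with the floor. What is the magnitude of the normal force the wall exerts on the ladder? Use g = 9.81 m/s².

Sum moments about the foot of the ladder (the floor normal and friction both act there and drop out).
Ladder weight 20.9×9.81 = 205 N acts at 3.815 m along the ladder; its horizontal arm is 3.815·cos77.8° = 0.8062 m → τ = 165.3 N·m clockwise.
Wall normal N acts horizontally at the top; its moment arm is the height L sinθ = 7.63·sin77.8° = 7.458 m, counterclockwise.
For rotational equilibrium, N × 7.458 = 165.3, so N = 22.2 N.

N_wall ≈ 22.2 N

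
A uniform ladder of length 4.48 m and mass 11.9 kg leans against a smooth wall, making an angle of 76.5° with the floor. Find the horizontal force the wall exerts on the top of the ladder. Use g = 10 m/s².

N_wall ≈ 14.3 N

Taking torques about the foot of the ladder:
Ladder weight 11.9×10 = 119 N acts at 2.24 m along the ladder; its horizontal arm is 2.24·cos76.5° = 0.5229 m → τ = 62.23 N·m clockwise.
Wall normal N acts horizontally at the top; its moment arm is the height L sinθ = 4.48·sin76.5° = 4.356 m, counterclockwise.
Στ = 0 ⇒ N × 4.356 = 62.23 ⇒ N = 14.3 N.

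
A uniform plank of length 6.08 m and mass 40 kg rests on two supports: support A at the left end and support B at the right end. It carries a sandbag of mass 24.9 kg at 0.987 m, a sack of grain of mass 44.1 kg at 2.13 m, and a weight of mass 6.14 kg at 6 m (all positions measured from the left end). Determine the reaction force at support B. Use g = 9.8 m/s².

R_B ≈ 446 N

Sum moments about support A (its reaction then has zero moment arm).
Beam weight: 40 × 9.8 = 392 N down at 3.04 m → arm 3.04 m, τ = 392 × 3.04 = 1192 N·m clockwise.
Sandbag: 24.9 × 9.8 = 244 N down at 0.987 m → arm 0.987 m, τ = 244 × 0.987 = 240.8 N·m clockwise.
Sack of grain: 44.1 × 9.8 = 432.2 N down at 2.13 m → arm 2.13 m, τ = 432.2 × 2.13 = 920.6 N·m clockwise.
Weight: 6.14 × 9.8 = 60.17 N down at 6 m → arm 6 m, τ = 60.17 × 6 = 361 N·m clockwise.
Net load moment about support A = 2714 N·m clockwise.
Reaction R at support B is upward at 6.08 m, arm 6.08 m → moment R × 6.08 counterclockwise.
Setting net torque to zero: R × 6.08 = 2714 → R = 446 N.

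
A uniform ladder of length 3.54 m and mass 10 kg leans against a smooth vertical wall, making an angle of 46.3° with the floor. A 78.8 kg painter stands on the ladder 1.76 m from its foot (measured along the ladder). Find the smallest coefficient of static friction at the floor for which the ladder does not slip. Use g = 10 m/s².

About the foot of the ladder:
Ladder weight 10×10 = 100 N acts at 1.77 m along the ladder; its horizontal arm is 1.77·cos46.3° = 1.223 m → τ = 122.3 N·m clockwise.
Painter: 78.8×10 = 788 N at 1.76 m → arm 1.216 m → τ = 958.2 N·m clockwise.
Wall normal N acts horizontally at the top; its moment arm is the height L sinθ = 3.54·sin46.3° = 2.559 m, counterclockwise.
Στ = 0 ⇒ N × 2.559 = 1080 ⇒ N = 422 N.
ΣFx = 0 ⇒ f = N_wall = 422 N. ΣFy = 0 ⇒ N_floor = 888 N.
μ_min = f / N_floor = 422 / 888 = 0.475.

μ_min ≈ 0.475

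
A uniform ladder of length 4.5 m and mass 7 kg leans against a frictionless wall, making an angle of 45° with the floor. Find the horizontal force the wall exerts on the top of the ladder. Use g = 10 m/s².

N_wall ≈ 35 N

Take moments about the foot of the ladder.
Ladder weight 7×10 = 70 N acts at 2.25 m along the ladder; its horizontal arm is 2.25·cos45° = 1.591 m → τ = 111.4 N·m clockwise.
Wall normal N acts horizontally at the top; its moment arm is the height L sinθ = 4.5·sin45° = 3.182 m, counterclockwise.
For rotational equilibrium, N × 3.182 = 111.4, so N = 35 N.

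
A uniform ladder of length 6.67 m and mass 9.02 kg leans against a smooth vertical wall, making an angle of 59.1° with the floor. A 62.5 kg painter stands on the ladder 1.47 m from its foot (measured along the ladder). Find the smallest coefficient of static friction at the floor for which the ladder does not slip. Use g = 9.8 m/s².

Take moments about the foot of the ladder.
Ladder weight 9.02×9.8 = 88.4 N acts at 3.335 m along the ladder; its horizontal arm is 3.335·cos59.1° = 1.713 m → τ = 151.4 N·m clockwise.
Painter: 62.5×9.8 = 612.5 N at 1.47 m → arm 0.7549 m → τ = 462.4 N·m clockwise.
Wall normal N acts horizontally at the top; its moment arm is the height L sinθ = 6.67·sin59.1° = 5.723 m, counterclockwise.
Στ = 0 ⇒ N × 5.723 = 613.8 ⇒ N = 107.3 N.
ΣFx = 0 ⇒ f = N_wall = 107.3 N. ΣFy = 0 ⇒ N_floor = 700.9 N.
μ_min = f / N_floor = 107.3 / 700.9 = 0.153.

μ_min ≈ 0.153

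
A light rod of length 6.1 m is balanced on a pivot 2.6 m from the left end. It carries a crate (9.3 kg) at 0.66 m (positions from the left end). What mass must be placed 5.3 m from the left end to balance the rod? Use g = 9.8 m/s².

Taking torques about the pivot (at 2.6 m from the left end):
Crate: 9.3 × 9.8 = 91.14 N down at 0.66 m → arm 1.94 m, τ = 91.14 × 1.94 = 176.8 N·m counterclockwise.
Net moment of known loads = 176.8 N·m counterclockwise.
An unknown mass m at 5.3 m has arm 2.7 m; its moment is m·g·2.7 clockwise.
Setting net torque to zero: m × 9.8 × 2.7 = 176.8 → m = 176.8 / (9.8 × 2.7) = 6.68 kg.

m ≈ 6.68 kg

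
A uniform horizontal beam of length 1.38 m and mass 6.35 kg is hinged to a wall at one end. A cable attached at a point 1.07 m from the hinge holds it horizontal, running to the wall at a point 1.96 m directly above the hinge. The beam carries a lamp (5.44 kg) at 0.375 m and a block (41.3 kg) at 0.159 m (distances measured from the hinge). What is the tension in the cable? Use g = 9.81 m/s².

About the hinge:
Beam weight: 6.35 × 9.81 = 62.29 N down at 0.69 m → arm 0.69 m, τ = 62.29 × 0.69 = 42.98 N·m clockwise.
Lamp: 5.44 × 9.81 = 53.37 N down at 0.375 m → arm 0.375 m, τ = 53.37 × 0.375 = 20.01 N·m clockwise.
Block: 41.3 × 9.81 = 405.2 N down at 0.159 m → arm 0.159 m, τ = 405.2 × 0.159 = 64.43 N·m clockwise.
Total clockwise load moment = 127.4 N·m.
The cable tension T acts at 1.07 m; only its component perpendicular to the beam, T sinθ, produces torque. sinθ = h/√(h²+d²) = 1.96/√(1.96²+1.07²) = 0.8777.
For rotational equilibrium, T × 1.07 × 0.8777 = 127.4, so T = 127.4 / 0.9391 = 136 N.

T ≈ 136 N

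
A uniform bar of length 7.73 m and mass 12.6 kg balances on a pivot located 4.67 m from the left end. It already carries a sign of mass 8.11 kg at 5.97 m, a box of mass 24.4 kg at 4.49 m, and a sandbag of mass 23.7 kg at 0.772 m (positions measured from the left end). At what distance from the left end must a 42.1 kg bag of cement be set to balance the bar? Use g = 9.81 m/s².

x ≈ 6.96 m from the left end

Choose the pivot (at 4.67 m from the left end) as the axis so the support reaction has zero arm there.
Beam weight: 12.6 × 9.81 = 123.6 N down at 3.865 m → arm 0.805 m, τ = 123.6 × 0.805 = 99.5 N·m counterclockwise.
Sign: 8.11 × 9.81 = 79.56 N down at 5.97 m → arm 1.3 m, τ = 79.56 × 1.3 = 103.4 N·m clockwise.
Box: 24.4 × 9.81 = 239.4 N down at 4.49 m → arm 0.18 m, τ = 239.4 × 0.18 = 43.09 N·m counterclockwise.
Sandbag: 23.7 × 9.81 = 232.5 N down at 0.772 m → arm 3.898 m, τ = 232.5 × 3.898 = 906.3 N·m counterclockwise.
Net moment of existing loads = 945.5 N·m counterclockwise.
The bag of cement weighs 42.1 × 9.81 = 413 N and must supply an equal clockwise moment, so its lever arm about the pivot is 945.5 / 413 = 2.29 m.
That puts it at 4.67 + 2.29 = 6.96 m from the left end.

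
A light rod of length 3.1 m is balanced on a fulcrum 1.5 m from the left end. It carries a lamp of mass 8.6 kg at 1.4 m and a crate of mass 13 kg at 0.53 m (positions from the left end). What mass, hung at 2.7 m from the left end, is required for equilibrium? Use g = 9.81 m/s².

m ≈ 11.2 kg

Choose the fulcrum (at 1.5 m from the left end) as the axis so the support reaction has zero arm there.
Lamp: 8.6 × 9.81 = 84.37 N down at 1.4 m → arm 0.1 m, τ = 84.37 × 0.1 = 8.437 N·m counterclockwise.
Crate: 13 × 9.81 = 127.5 N down at 0.53 m → arm 0.97 m, τ = 127.5 × 0.97 = 123.7 N·m counterclockwise.
Net moment of known loads = 132.1 N·m counterclockwise.
An unknown mass m at 2.7 m has arm 1.2 m; its moment is m·g·1.2 clockwise.
Balancing moments: m × 9.81 × 1.2 = 132.1, giving m = 132.1 / (9.81 × 1.2) = 11.2 kg.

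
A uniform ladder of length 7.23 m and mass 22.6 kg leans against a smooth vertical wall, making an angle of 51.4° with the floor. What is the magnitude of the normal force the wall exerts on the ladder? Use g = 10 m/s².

Sum moments about the foot of the ladder (the floor normal and friction both act there and drop out).
Ladder weight 22.6×10 = 226 N acts at 3.615 m along the ladder; its horizontal arm is 3.615·cos51.4° = 2.255 m → τ = 509.6 N·m clockwise.
Wall normal N acts horizontally at the top; its moment arm is the height L sinθ = 7.23·sin51.4° = 5.65 m, counterclockwise.
Balancing moments: N × 5.65 = 509.6, giving N = 90.2 N.

N_wall ≈ 90.2 N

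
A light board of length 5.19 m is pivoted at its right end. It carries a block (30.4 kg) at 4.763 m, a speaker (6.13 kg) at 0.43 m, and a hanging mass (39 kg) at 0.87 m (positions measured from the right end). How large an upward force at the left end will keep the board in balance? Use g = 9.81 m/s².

F ≈ 343 N

About the right end:
Block: 30.4 × 9.81 = 298.2 N down at 4.763 m → arm 4.763 m, τ = 298.2 × 4.763 = 1420 N·m counterclockwise.
Speaker: 6.13 × 9.81 = 60.14 N down at 0.43 m → arm 0.43 m, τ = 60.14 × 0.43 = 25.86 N·m counterclockwise.
Hanging mass: 39 × 9.81 = 382.6 N down at 0.87 m → arm 0.87 m, τ = 382.6 × 0.87 = 332.9 N·m counterclockwise.
Net moment of the loads = 1779 N·m counterclockwise.
The upward force F acts at the left end, arm 5.19 m, giving F × 5.19 clockwise.
Setting net torque to zero: F × 5.19 = 1779 → F = 1779 / 5.19 = 343 N.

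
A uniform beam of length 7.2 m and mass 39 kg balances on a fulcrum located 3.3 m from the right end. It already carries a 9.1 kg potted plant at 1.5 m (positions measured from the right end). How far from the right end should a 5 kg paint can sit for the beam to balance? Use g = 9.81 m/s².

About the fulcrum (at 3.3 m from the right end):
Beam weight: 39 × 9.81 = 382.6 N down at 3.6 m → arm 0.3 m, τ = 382.6 × 0.3 = 114.8 N·m counterclockwise.
Potted plant: 9.1 × 9.81 = 89.27 N down at 1.5 m → arm 1.8 m, τ = 89.27 × 1.8 = 160.7 N·m clockwise.
Net moment of existing loads = 45.9 N·m clockwise.
The paint can weighs 5 × 9.81 = 49.05 N and must supply an equal counterclockwise moment, so its lever arm about the fulcrum is 45.9 / 49.05 = 0.936 m.
That puts it at 3.3 + 0.936 = 4.24 m from the right end.

x ≈ 4.24 m from the right end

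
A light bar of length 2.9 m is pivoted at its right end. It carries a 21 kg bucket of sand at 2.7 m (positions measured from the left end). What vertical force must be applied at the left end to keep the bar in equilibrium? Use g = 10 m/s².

F ≈ 14.5 N

Taking torques about the right end:
Bucket of sand: 21 × 10 = 210 N down at 2.7 m → arm 0.2 m, τ = 210 × 0.2 = 42 N·m counterclockwise.
Net moment of the loads = 42 N·m counterclockwise.
The upward force F acts at the left end, arm 2.9 m, giving F × 2.9 clockwise.
Στ = 0 ⇒ F × 2.9 = 42 ⇒ F = 42 / 2.9 = 14.5 N.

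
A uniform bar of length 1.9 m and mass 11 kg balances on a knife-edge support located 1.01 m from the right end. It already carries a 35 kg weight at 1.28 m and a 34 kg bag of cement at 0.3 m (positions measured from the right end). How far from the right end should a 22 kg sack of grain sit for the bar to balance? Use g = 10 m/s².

x ≈ 1.71 m from the right end

Sum moments about the knife-edge support (at 1.01 m from the right end) (the support reaction has zero arm there).
Beam weight: 11 × 10 = 110 N down at 0.95 m → arm 0.06 m, τ = 110 × 0.06 = 6.6 N·m clockwise.
Weight: 35 × 10 = 350 N down at 1.28 m → arm 0.27 m, τ = 350 × 0.27 = 94.5 N·m counterclockwise.
Bag of cement: 34 × 10 = 340 N down at 0.3 m → arm 0.71 m, τ = 340 × 0.71 = 241.4 N·m clockwise.
Net moment of existing loads = 153.5 N·m clockwise.
The sack of grain weighs 22 × 10 = 220 N and must supply an equal counterclockwise moment, so its lever arm about the knife-edge support is 153.5 / 220 = 0.698 m.
That puts it at 1.01 + 0.698 = 1.71 m from the right end.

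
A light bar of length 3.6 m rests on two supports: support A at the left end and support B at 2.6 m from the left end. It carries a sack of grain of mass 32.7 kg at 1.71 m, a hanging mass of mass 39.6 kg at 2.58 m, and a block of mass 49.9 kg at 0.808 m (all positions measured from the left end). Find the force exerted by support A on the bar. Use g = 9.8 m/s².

About support B:
Sack of grain: 32.7 × 9.8 = 320.5 N down at 1.71 m → arm 0.89 m, τ = 320.5 × 0.89 = 285.2 N·m counterclockwise.
Hanging mass: 39.6 × 9.8 = 388.1 N down at 2.58 m → arm 0.02 m, τ = 388.1 × 0.02 = 7.762 N·m counterclockwise.
Block: 49.9 × 9.8 = 489 N down at 0.808 m → arm 1.792 m, τ = 489 × 1.792 = 876.3 N·m counterclockwise.
Net load moment about support B = 1169 N·m counterclockwise.
Reaction R at support A is upward at 0 m, arm 2.6 m → moment R × 2.6 clockwise.
For rotational equilibrium, R × 2.6 = 1169, so R = 450 N.

R_A ≈ 450 N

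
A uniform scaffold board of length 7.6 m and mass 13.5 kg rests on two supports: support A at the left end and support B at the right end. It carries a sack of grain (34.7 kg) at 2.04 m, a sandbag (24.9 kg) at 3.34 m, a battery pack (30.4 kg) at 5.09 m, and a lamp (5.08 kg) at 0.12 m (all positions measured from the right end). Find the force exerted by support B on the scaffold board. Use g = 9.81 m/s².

About support A:
Beam weight: 13.5 × 9.81 = 132.4 N down at 3.8 m → arm 3.8 m, τ = 132.4 × 3.8 = 503.1 N·m clockwise.
Sack of grain: 34.7 × 9.81 = 340.4 N down at 2.04 m → arm 5.56 m, τ = 340.4 × 5.56 = 1893 N·m clockwise.
Sandbag: 24.9 × 9.81 = 244.3 N down at 3.34 m → arm 4.26 m, τ = 244.3 × 4.26 = 1041 N·m clockwise.
Battery pack: 30.4 × 9.81 = 298.2 N down at 5.09 m → arm 2.51 m, τ = 298.2 × 2.51 = 748.5 N·m clockwise.
Lamp: 5.08 × 9.81 = 49.83 N down at 0.12 m → arm 7.48 m, τ = 49.83 × 7.48 = 372.7 N·m clockwise.
Net load moment about support A = 4558 N·m clockwise.
Reaction R at support B is upward at 0 m, arm 7.6 m → moment R × 7.6 counterclockwise.
Balancing moments: R × 7.6 = 4558, giving R = 600 N.

R_B ≈ 600 N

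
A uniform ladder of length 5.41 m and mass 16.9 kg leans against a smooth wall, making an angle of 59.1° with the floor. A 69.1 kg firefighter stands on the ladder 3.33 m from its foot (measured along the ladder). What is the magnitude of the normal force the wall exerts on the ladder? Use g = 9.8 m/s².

Take moments about the foot of the ladder.
Ladder weight 16.9×9.8 = 165.6 N acts at 2.705 m along the ladder; its horizontal arm is 2.705·cos59.1° = 1.389 m → τ = 230 N·m clockwise.
Firefighter: 69.1×9.8 = 677.2 N at 3.33 m → arm 1.71 m → τ = 1158 N·m clockwise.
Wall normal N acts horizontally at the top; its moment arm is the height L sinθ = 5.41·sin59.1° = 4.642 m, counterclockwise.
For rotational equilibrium, N × 4.642 = 1388, so N = 299 N.

N_wall ≈ 299 N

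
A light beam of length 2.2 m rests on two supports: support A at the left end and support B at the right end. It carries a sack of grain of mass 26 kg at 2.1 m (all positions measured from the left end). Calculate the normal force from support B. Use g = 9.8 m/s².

About support A:
Sack of grain: 26 × 9.8 = 254.8 N down at 2.1 m → arm 2.1 m, τ = 254.8 × 2.1 = 535.1 N·m clockwise.
Net load moment about support A = 535.1 N·m clockwise.
Reaction R at support B is upward at 2.2 m, arm 2.2 m → moment R × 2.2 counterclockwise.
Setting net torque to zero: R × 2.2 = 535.1 → R = 243 N.

R_B ≈ 243 N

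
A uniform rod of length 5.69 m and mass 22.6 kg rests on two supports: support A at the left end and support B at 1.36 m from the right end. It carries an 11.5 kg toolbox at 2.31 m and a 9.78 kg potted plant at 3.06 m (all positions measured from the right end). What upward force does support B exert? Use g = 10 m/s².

R_B ≈ 298 N

Choose support A as the axis so its reaction then has zero moment arm.
Beam weight: 22.6 × 10 = 226 N down at 2.845 m → arm 2.845 m, τ = 226 × 2.845 = 643 N·m clockwise.
Toolbox: 11.5 × 10 = 115 N down at 2.31 m → arm 3.38 m, τ = 115 × 3.38 = 388.7 N·m clockwise.
Potted plant: 9.78 × 10 = 97.8 N down at 3.06 m → arm 2.63 m, τ = 97.8 × 2.63 = 257.2 N·m clockwise.
Net load moment about support A = 1289 N·m clockwise.
Reaction R at support B is upward at 1.36 m, arm 4.33 m → moment R × 4.33 counterclockwise.
Setting net torque to zero: R × 4.33 = 1289 → R = 298 N.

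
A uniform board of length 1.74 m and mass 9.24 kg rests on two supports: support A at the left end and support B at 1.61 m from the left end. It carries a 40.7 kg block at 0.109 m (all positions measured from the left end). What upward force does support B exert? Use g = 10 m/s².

R_B ≈ 77.5 N

Sum moments about support A (its reaction then has zero moment arm).
Beam weight: 9.24 × 10 = 92.4 N down at 0.87 m → arm 0.87 m, τ = 92.4 × 0.87 = 80.39 N·m clockwise.
Block: 40.7 × 10 = 407 N down at 0.109 m → arm 0.109 m, τ = 407 × 0.109 = 44.36 N·m clockwise.
Net load moment about support A = 124.8 N·m clockwise.
Reaction R at support B is upward at 1.61 m, arm 1.61 m → moment R × 1.61 counterclockwise.
Balancing moments: R × 1.61 = 124.8, giving R = 77.5 N.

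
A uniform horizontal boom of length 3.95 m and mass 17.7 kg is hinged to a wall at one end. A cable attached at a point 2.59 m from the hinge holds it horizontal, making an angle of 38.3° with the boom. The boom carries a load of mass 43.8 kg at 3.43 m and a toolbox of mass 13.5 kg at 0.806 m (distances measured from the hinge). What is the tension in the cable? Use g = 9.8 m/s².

T ≈ 1200 N

Taking torques about the hinge:
Beam weight: 17.7 × 9.8 = 173.5 N down at 1.975 m → arm 1.975 m, τ = 173.5 × 1.975 = 342.7 N·m clockwise.
Load: 43.8 × 9.8 = 429.2 N down at 3.43 m → arm 3.43 m, τ = 429.2 × 3.43 = 1472 N·m clockwise.
Toolbox: 13.5 × 9.8 = 132.3 N down at 0.806 m → arm 0.806 m, τ = 132.3 × 0.806 = 106.6 N·m clockwise.
Total clockwise load moment = 1921 N·m.
The cable tension T acts at 2.59 m; only its component perpendicular to the boom, T sinθ, produces torque. sin 38.3° = 0.6198.
Setting net torque to zero: T × 2.59 × 0.6198 = 1921 → T = 1921 / 1.605 = 1200 N.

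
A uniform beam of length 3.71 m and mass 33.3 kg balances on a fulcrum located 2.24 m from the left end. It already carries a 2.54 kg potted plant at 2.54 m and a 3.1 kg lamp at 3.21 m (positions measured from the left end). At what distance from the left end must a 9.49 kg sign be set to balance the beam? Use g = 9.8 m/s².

x ≈ 3.19 m from the left end

Take moments about the fulcrum (at 2.24 m from the left end).
Beam weight: 33.3 × 9.8 = 326.3 N down at 1.855 m → arm 0.385 m, τ = 326.3 × 0.385 = 125.6 N·m counterclockwise.
Potted plant: 2.54 × 9.8 = 24.89 N down at 2.54 m → arm 0.3 m, τ = 24.89 × 0.3 = 7.467 N·m clockwise.
Lamp: 3.1 × 9.8 = 30.38 N down at 3.21 m → arm 0.97 m, τ = 30.38 × 0.97 = 29.47 N·m clockwise.
Net moment of existing loads = 88.66 N·m counterclockwise.
The sign weighs 9.49 × 9.8 = 93 N and must supply an equal clockwise moment, so its lever arm about the fulcrum is 88.66 / 93 = 0.953 m.
That puts it at 2.24 + 0.953 = 3.19 m from the left end.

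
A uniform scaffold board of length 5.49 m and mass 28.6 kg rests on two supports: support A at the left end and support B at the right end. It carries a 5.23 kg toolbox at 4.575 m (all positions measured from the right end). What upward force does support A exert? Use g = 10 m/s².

R_A ≈ 187 N

About support B:
Beam weight: 28.6 × 10 = 286 N down at 2.745 m → arm 2.745 m, τ = 286 × 2.745 = 785.1 N·m counterclockwise.
Toolbox: 5.23 × 10 = 52.3 N down at 4.575 m → arm 4.575 m, τ = 52.3 × 4.575 = 239.3 N·m counterclockwise.
Net load moment about support B = 1024 N·m counterclockwise.
Reaction R at support A is upward at 5.49 m, arm 5.49 m → moment R × 5.49 clockwise.
Στ = 0 ⇒ R × 5.49 = 1024 ⇒ R = 187 N.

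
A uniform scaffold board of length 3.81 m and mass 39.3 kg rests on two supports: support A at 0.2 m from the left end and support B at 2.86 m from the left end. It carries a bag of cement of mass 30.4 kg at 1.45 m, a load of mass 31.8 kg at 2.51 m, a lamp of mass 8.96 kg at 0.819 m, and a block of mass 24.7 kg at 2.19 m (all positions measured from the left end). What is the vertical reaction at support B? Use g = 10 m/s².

Taking torques about support A:
Beam weight: 39.3 × 10 = 393 N down at 1.905 m → arm 1.705 m, τ = 393 × 1.705 = 670.1 N·m clockwise.
Bag of cement: 30.4 × 10 = 304 N down at 1.45 m → arm 1.25 m, τ = 304 × 1.25 = 380 N·m clockwise.
Load: 31.8 × 10 = 318 N down at 2.51 m → arm 2.31 m, τ = 318 × 2.31 = 734.6 N·m clockwise.
Lamp: 8.96 × 10 = 89.6 N down at 0.819 m → arm 0.619 m, τ = 89.6 × 0.619 = 55.46 N·m clockwise.
Block: 24.7 × 10 = 247 N down at 2.19 m → arm 1.99 m, τ = 247 × 1.99 = 491.5 N·m clockwise.
Net load moment about support A = 2332 N·m clockwise.
Reaction R at support B is upward at 2.86 m, arm 2.66 m → moment R × 2.66 counterclockwise.
Στ = 0 ⇒ R × 2.66 = 2332 ⇒ R = 877 N.

R_B ≈ 877 N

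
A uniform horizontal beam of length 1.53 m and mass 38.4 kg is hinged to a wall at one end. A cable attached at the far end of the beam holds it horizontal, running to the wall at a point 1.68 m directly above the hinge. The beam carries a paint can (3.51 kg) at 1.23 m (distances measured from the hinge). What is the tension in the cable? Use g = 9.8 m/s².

T ≈ 292 N

Take moments about the hinge.
Beam weight: 38.4 × 9.8 = 376.3 N down at 0.765 m → arm 0.765 m, τ = 376.3 × 0.765 = 287.9 N·m clockwise.
Paint can: 3.51 × 9.8 = 34.4 N down at 1.23 m → arm 1.23 m, τ = 34.4 × 1.23 = 42.31 N·m clockwise.
Total clockwise load moment = 330.2 N·m.
The cable tension T acts at 1.53 m; only its component perpendicular to the beam, T sinθ, produces torque. sinθ = h/√(h²+d²) = 1.68/√(1.68²+1.53²) = 0.7393.
Setting net torque to zero: T × 1.53 × 0.7393 = 330.2 → T = 330.2 / 1.131 = 292 N.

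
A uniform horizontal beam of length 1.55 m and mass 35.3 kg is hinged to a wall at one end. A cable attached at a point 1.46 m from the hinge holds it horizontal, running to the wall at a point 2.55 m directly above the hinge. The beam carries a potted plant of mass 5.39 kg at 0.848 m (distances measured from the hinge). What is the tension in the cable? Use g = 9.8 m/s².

T ≈ 247 N

Sum moments about the hinge (the unknown hinge reaction has zero arm there).
Beam weight: 35.3 × 9.8 = 345.9 N down at 0.775 m → arm 0.775 m, τ = 345.9 × 0.775 = 268.1 N·m clockwise.
Potted plant: 5.39 × 9.8 = 52.82 N down at 0.848 m → arm 0.848 m, τ = 52.82 × 0.848 = 44.79 N·m clockwise.
Total clockwise load moment = 312.9 N·m.
The cable tension T acts at 1.46 m; only its component perpendicular to the beam, T sinθ, produces torque. sinθ = h/√(h²+d²) = 2.55/√(2.55²+1.46²) = 0.8678.
Setting net torque to zero: T × 1.46 × 0.8678 = 312.9 → T = 312.9 / 1.267 = 247 N.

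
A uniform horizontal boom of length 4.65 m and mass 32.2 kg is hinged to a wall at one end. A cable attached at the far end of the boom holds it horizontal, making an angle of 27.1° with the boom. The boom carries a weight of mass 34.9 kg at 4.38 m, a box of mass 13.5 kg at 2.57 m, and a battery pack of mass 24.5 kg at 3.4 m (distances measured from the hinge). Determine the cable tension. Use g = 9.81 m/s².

T ≈ 1600 N

Choose the hinge as the axis so the unknown hinge reaction has zero arm there.
Beam weight: 32.2 × 9.81 = 315.9 N down at 2.325 m → arm 2.325 m, τ = 315.9 × 2.325 = 734.5 N·m clockwise.
Weight: 34.9 × 9.81 = 342.4 N down at 4.38 m → arm 4.38 m, τ = 342.4 × 4.38 = 1500 N·m clockwise.
Box: 13.5 × 9.81 = 132.4 N down at 2.57 m → arm 2.57 m, τ = 132.4 × 2.57 = 340.3 N·m clockwise.
Battery pack: 24.5 × 9.81 = 240.3 N down at 3.4 m → arm 3.4 m, τ = 240.3 × 3.4 = 817 N·m clockwise.
Total clockwise load moment = 3392 N·m.
The cable tension T acts at 4.65 m; only its component perpendicular to the boom, T sinθ, produces torque. sin 27.1° = 0.4555.
Setting net torque to zero: T × 4.65 × 0.4555 = 3392 → T = 3392 / 2.118 = 1600 N.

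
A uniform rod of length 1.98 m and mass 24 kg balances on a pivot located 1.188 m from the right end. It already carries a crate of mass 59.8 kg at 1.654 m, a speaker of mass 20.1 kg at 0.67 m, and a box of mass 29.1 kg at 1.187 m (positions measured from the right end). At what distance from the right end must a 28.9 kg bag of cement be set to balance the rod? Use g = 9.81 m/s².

Taking torques about the pivot (at 1.188 m from the right end):
Beam weight: 24 × 9.81 = 235.4 N down at 0.99 m → arm 0.198 m, τ = 235.4 × 0.198 = 46.61 N·m clockwise.
Crate: 59.8 × 9.81 = 586.6 N down at 1.654 m → arm 0.466 m, τ = 586.6 × 0.466 = 273.4 N·m counterclockwise.
Speaker: 20.1 × 9.81 = 197.2 N down at 0.67 m → arm 0.518 m, τ = 197.2 × 0.518 = 102.1 N·m clockwise.
Box: 29.1 × 9.81 = 285.5 N down at 1.187 m → arm 0.001 m, τ = 285.5 × 0.001 = 0.2855 N·m clockwise.
Net moment of existing loads = 124.4 N·m counterclockwise.
The bag of cement weighs 28.9 × 9.81 = 283.5 N and must supply an equal clockwise moment, so its lever arm about the pivot is 124.4 / 283.5 = 0.439 m.
That puts it at 1.188 − 0.439 = 0.749 m from the right end.

x ≈ 0.749 m from the right end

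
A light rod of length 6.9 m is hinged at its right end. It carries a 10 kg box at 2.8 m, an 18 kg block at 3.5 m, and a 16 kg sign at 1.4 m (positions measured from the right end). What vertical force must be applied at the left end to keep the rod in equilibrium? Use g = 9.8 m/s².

Taking torques about the right end:
Box: 10 × 9.8 = 98 N down at 2.8 m → arm 2.8 m, τ = 98 × 2.8 = 274.4 N·m counterclockwise.
Block: 18 × 9.8 = 176.4 N down at 3.5 m → arm 3.5 m, τ = 176.4 × 3.5 = 617.4 N·m counterclockwise.
Sign: 16 × 9.8 = 156.8 N down at 1.4 m → arm 1.4 m, τ = 156.8 × 1.4 = 219.5 N·m counterclockwise.
Net moment of the loads = 1111 N·m counterclockwise.
The upward force F acts at the left end, arm 6.9 m, giving F × 6.9 clockwise.
Balancing moments: F × 6.9 = 1111, giving F = 1111 / 6.9 = 161 N.

F ≈ 161 N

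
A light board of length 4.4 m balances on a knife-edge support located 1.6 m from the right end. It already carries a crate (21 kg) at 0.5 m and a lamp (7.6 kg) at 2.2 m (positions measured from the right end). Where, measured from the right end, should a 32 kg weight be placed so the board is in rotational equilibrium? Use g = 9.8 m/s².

x ≈ 2.18 m from the right end

Choose the knife-edge support (at 1.6 m from the right end) as the axis so the support reaction has zero arm there.
Crate: 21 × 9.8 = 205.8 N down at 0.5 m → arm 1.1 m, τ = 205.8 × 1.1 = 226.4 N·m clockwise.
Lamp: 7.6 × 9.8 = 74.48 N down at 2.2 m → arm 0.6 m, τ = 74.48 × 0.6 = 44.69 N·m counterclockwise.
Net moment of existing loads = 181.7 N·m clockwise.
The weight weighs 32 × 9.8 = 313.6 N and must supply an equal counterclockwise moment, so its lever arm about the knife-edge support is 181.7 / 313.6 = 0.579 m.
That puts it at 1.6 + 0.579 = 2.18 m from the right end.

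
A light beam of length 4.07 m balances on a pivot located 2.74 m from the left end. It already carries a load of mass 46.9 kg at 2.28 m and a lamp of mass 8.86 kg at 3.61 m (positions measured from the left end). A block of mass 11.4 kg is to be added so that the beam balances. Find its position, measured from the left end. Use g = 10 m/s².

Take moments about the pivot (at 2.74 m from the left end).
Load: 46.9 × 10 = 469 N down at 2.28 m → arm 0.46 m, τ = 469 × 0.46 = 215.7 N·m counterclockwise.
Lamp: 8.86 × 10 = 88.6 N down at 3.61 m → arm 0.87 m, τ = 88.6 × 0.87 = 77.08 N·m clockwise.
Net moment of existing loads = 138.6 N·m counterclockwise.
The block weighs 11.4 × 10 = 114 N and must supply an equal clockwise moment, so its lever arm about the pivot is 138.6 / 114 = 1.22 m.
That puts it at 2.74 + 1.22 = 3.96 m from the left end.

x ≈ 3.96 m from the left end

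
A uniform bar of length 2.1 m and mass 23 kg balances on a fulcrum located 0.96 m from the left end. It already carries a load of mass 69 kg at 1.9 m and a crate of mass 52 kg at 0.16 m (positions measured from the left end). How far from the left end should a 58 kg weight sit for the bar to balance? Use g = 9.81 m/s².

Sum moments about the fulcrum (at 0.96 m from the left end) (the support reaction has zero arm there).
Beam weight: 23 × 9.81 = 225.6 N down at 1.05 m → arm 0.09 m, τ = 225.6 × 0.09 = 20.3 N·m clockwise.
Load: 69 × 9.81 = 676.9 N down at 1.9 m → arm 0.94 m, τ = 676.9 × 0.94 = 636.3 N·m clockwise.
Crate: 52 × 9.81 = 510.1 N down at 0.16 m → arm 0.8 m, τ = 510.1 × 0.8 = 408.1 N·m counterclockwise.
Net moment of existing loads = 248.5 N·m clockwise.
The weight weighs 58 × 9.81 = 569 N and must supply an equal counterclockwise moment, so its lever arm about the fulcrum is 248.5 / 569 = 0.437 m.
That puts it at 0.96 − 0.437 = 0.523 m from the left end.

x ≈ 0.523 m from the left end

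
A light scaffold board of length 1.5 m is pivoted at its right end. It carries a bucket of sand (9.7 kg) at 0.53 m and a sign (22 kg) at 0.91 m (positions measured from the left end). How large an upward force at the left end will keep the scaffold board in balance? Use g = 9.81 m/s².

F ≈ 146 N

Choose the right end as the axis so the unknown pivot reaction has zero arm there.
Bucket of sand: 9.7 × 9.81 = 95.16 N down at 0.53 m → arm 0.97 m, τ = 95.16 × 0.97 = 92.31 N·m counterclockwise.
Sign: 22 × 9.81 = 215.8 N down at 0.91 m → arm 0.59 m, τ = 215.8 × 0.59 = 127.3 N·m counterclockwise.
Net moment of the loads = 219.6 N·m counterclockwise.
The upward force F acts at the left end, arm 1.5 m, giving F × 1.5 clockwise.
Setting net torque to zero: F × 1.5 = 219.6 → F = 219.6 / 1.5 = 146 N.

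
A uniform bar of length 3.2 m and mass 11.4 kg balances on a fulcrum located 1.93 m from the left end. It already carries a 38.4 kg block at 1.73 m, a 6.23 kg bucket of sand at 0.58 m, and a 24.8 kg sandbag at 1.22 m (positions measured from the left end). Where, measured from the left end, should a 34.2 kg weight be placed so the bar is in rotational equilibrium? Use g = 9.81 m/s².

x ≈ 3.03 m from the left end

About the fulcrum (at 1.93 m from the left end):
Beam weight: 11.4 × 9.81 = 111.8 N down at 1.6 m → arm 0.33 m, τ = 111.8 × 0.33 = 36.89 N·m counterclockwise.
Block: 38.4 × 9.81 = 376.7 N down at 1.73 m → arm 0.2 m, τ = 376.7 × 0.2 = 75.34 N·m counterclockwise.
Bucket of sand: 6.23 × 9.81 = 61.12 N down at 0.58 m → arm 1.35 m, τ = 61.12 × 1.35 = 82.51 N·m counterclockwise.
Sandbag: 24.8 × 9.81 = 243.3 N down at 1.22 m → arm 0.71 m, τ = 243.3 × 0.71 = 172.7 N·m counterclockwise.
Net moment of existing loads = 367.4 N·m counterclockwise.
The weight weighs 34.2 × 9.81 = 335.5 N and must supply an equal clockwise moment, so its lever arm about the fulcrum is 367.4 / 335.5 = 1.1 m.
That puts it at 1.93 + 1.1 = 3.03 m from the left end.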